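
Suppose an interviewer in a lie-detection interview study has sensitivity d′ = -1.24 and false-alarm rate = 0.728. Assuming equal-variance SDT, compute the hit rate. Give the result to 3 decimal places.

z(false-alarm rate) = z(0.728) = 0.6068
z(H) = z(FA) + d' = 0.6068 + (-1.24) = -0.6332
hit rate = Φ(-0.6332) = 0.2633

hit rate = 0.263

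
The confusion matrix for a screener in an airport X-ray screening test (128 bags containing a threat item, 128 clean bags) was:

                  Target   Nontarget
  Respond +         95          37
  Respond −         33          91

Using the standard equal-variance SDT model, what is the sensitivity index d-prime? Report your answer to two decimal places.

H = 95/128 = 0.7422
FA = 37/128 = 0.2891
z(H) = z(0.7422) = 0.6501
z(FA) = z(0.2891) = -0.5560
d' = z(H) − z(FA) = 0.6501 − (-0.5560) = 1.2061

d-prime = 1.21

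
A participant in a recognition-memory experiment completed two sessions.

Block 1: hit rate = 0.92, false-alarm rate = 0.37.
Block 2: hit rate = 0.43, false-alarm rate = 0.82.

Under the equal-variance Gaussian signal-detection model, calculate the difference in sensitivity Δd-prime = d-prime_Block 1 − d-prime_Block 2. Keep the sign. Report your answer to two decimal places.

Block 1: z(0.92) = 1.405, z(0.37) = -0.332, d' = 1.737
Block 2: z(0.43) = -0.176, z(0.82) = 0.915, d' = -1.091
Δd' = d'_Block 1 − d'_Block 2 = 1.737 − (-1.091) = 2.828
Block 1 has the higher sensitivity.

Δd-prime = 2.83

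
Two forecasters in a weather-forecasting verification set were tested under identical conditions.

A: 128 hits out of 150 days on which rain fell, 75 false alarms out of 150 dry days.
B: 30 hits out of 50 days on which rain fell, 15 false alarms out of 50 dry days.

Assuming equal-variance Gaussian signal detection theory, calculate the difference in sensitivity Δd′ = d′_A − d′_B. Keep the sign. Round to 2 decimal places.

A: z(0.8533) = 1.051, z(0.5000) = 0.000, d' = 1.051
B: z(0.6000) = 0.253, z(0.3000) = -0.524, d' = 0.777
Δd' = d'_A − d'_B = 1.051 − 0.777 = 0.274
A has the higher sensitivity.

Δd′ = 0.27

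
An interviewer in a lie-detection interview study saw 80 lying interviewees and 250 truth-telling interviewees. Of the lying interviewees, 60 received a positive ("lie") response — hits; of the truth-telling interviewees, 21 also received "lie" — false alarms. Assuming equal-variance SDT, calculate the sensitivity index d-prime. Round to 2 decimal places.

H = 60/80 = 0.7500
FA = 21/250 = 0.0840
z(H) = z(0.7500) = 0.674
z(FA) = z(0.0840) = -1.379
d' = z(H) − z(FA) = 0.674 − (-1.379) = 2.053

d-prime = 2.05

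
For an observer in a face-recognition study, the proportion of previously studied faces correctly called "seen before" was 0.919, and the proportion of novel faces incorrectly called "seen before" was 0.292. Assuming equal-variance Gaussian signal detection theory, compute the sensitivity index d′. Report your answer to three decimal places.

Φ⁻¹(H) = 1.3984
Φ⁻¹(FA) = -0.5476
d' = z(H) − z(FA) = 1.3984 − (-0.5476) = 1.9460

d′ = 1.946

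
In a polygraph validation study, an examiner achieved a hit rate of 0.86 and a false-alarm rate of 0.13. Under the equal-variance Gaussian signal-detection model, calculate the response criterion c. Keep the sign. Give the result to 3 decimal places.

c = 0.023

z(0.86) = 1.0803, z(0.13) = -1.1264
c = −½·[z(H) + z(FA)] = −0.5 × (1.0803 + (-1.1264)) = 0.02305
c > 0: the examiner has a conservative response bias.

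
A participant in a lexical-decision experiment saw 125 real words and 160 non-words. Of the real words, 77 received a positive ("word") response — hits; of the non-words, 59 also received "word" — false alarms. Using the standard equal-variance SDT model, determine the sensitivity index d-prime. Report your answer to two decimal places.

H = 77/125 = 0.6160
FA = 59/160 = 0.3688
Φ⁻¹(H) = 0.2950
Φ⁻¹(FA) = -0.3350
d' = z(H) − z(FA) = 0.2950 − (-0.3350) = 0.6300

d-prime = 0.63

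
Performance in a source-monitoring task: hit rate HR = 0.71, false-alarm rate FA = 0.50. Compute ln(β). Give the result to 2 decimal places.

ln β = -0.15

Φ⁻¹(H) = 0.553
Φ⁻¹(FA) = 0.000
ln β = −½·[z(H)² − z(FA)²] = −0.5 × (0.306 − 0.000) = -0.153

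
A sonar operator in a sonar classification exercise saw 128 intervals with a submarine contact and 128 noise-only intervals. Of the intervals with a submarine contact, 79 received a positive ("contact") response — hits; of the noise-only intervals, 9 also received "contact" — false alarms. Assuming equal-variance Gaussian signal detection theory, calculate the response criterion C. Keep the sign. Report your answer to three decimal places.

H = 79/128 = 0.6172
FA = 9/128 = 0.0703
z(0.6172) = 0.2981, z(0.0703) = -1.4736
c = −½·[z(H) + z(FA)] = −0.5 × (0.2981 + (-1.4736)) = 0.58775
c > 0: the sonar operator has a conservative response bias.

C = 0.588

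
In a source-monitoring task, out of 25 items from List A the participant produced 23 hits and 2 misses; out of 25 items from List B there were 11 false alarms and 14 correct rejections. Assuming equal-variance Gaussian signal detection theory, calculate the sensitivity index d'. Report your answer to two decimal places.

d' = 1.56

H = 23/25 = 0.9200
FA = 11/25 = 0.4400
z(0.9200) = 1.405, z(0.4400) = -0.151
d' = z(H) − z(FA) = 1.405 − (-0.151) = 1.556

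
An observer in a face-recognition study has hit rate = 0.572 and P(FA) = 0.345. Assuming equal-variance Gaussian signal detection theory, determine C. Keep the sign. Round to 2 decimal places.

C = 0.11

z(0.572) = 0.181, z(0.345) = -0.399
c = −½·[z(H) + z(FA)] = −0.5 × (0.181 + (-0.399)) = 0.109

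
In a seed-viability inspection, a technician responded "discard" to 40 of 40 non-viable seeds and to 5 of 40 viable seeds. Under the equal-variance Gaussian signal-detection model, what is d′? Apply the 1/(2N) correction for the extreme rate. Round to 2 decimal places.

The hit rate is 40/40 = 1, so apply the 1/(2N) correction: H → 1 − 1/(2·40) = 0.98750.
z(H) = z(0.98750) = 2.241
z(FA) = z(0.12500) = -1.150
d' = 2.241 − (-1.150) = 3.391

d′ = 3.39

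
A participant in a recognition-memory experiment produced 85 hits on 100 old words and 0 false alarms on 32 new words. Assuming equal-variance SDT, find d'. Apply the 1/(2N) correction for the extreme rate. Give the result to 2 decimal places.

The false-alarm rate is 0/32 = 0, so apply the 1/(2N) correction: FA → 1/(2·32) = 0.01562.
z(H) = z(0.85000) = 1.036
z(FA) = z(0.01562) = -2.154
d' = 1.036 − (-2.154) = 3.190

d' = 3.19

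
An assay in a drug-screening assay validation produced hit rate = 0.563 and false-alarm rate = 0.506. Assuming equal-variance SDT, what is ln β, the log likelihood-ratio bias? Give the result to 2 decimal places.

ln β = -0.01

Φ⁻¹(H) = Φ⁻¹(0.563) = 0.159
Φ⁻¹(FA) = Φ⁻¹(0.506) = 0.015
ln β = −½·[z(H)² − z(FA)²] = −0.5 × (0.025 − 0.000) = -0.0125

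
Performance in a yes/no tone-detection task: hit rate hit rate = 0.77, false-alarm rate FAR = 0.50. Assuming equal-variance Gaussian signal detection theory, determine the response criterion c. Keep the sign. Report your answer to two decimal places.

c = -0.37

z(0.77) = 0.739, z(0.50) = 0.000
c = −½·[z(H) + z(FA)] = −0.5 × (0.739 + 0.000) = -0.3695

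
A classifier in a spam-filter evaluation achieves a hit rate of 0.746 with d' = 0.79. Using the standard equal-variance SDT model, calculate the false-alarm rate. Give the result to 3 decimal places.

z(hit rate) = z(0.746) = 0.6620
z(FA) = z(H) − d' = 0.6620 − 0.79 = -0.1280
false-alarm rate = Φ(-0.1280) = 0.4491

false-alarm rate = 0.449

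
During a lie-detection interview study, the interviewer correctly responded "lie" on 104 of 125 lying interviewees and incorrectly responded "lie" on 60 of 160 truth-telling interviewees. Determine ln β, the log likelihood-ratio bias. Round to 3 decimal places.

H = 104/125 = 0.8320
FA = 60/160 = 0.3750
z(H) = z(0.8320) = 0.9621
z(FA) = z(0.3750) = -0.3186
ln β = −½·[z(H)² − z(FA)²] = −0.5 × (0.9256 − 0.1015) = -0.41205

ln β = -0.412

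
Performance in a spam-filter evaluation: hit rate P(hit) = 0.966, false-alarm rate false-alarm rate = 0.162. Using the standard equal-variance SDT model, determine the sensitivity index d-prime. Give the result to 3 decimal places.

Φ⁻¹(H) = 1.8250
Φ⁻¹(FA) = -0.9863
d' = z(H) − z(FA) = 1.8250 − (-0.9863) = 2.8113

d-prime = 2.811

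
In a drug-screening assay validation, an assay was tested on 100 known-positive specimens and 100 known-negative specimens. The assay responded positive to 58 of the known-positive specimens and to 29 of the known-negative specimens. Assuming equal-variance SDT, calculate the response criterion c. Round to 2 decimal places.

c = 0.18

H = 58/100 = 0.5800
FA = 29/100 = 0.2900
Φ⁻¹(H) = Φ⁻¹(0.5800) = 0.202
Φ⁻¹(FA) = Φ⁻¹(0.2900) = -0.553
c = −½·[z(H) + z(FA)] = −0.5 × (0.202 + (-0.553)) = 0.1755
c > 0: the assay has a conservative response bias.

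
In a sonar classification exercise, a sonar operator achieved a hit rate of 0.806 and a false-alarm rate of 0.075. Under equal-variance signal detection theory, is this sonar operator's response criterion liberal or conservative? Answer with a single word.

conservative

z(H) = 0.863, z(FA) = -1.440
c = −½·(z(H) + z(FA)) = 0.2885
c > 0 → conservative criterion (biased toward responding “no”).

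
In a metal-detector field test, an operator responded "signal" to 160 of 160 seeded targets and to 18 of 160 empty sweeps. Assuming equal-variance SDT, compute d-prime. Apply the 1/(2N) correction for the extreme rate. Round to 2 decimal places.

d-prime = 3.95

The hit rate is 160/160 = 1, so apply the 1/(2N) correction: H → 1 − 1/(2·160) = 0.99687.
z(H) = z(0.99687) = 2.734
z(FA) = z(0.11250) = -1.213
d' = 2.734 − (-1.213) = 3.947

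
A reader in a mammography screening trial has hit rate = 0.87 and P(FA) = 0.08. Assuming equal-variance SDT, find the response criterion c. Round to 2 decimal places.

z(H) = 1.126
z(FA) = -1.405
c = −½·[z(H) + z(FA)] = −0.5 × (1.126 + (-1.405)) = 0.1395

c = 0.14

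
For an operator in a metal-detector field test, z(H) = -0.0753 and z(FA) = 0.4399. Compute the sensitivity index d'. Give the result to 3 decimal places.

d' = z(H) − z(FA) = -0.0753 − 0.4399 = -0.5152

d' = -0.515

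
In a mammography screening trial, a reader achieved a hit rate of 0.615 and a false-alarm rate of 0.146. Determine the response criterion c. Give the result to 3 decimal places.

c = 0.381

Φ⁻¹(H) = 0.2924
Φ⁻¹(FA) = -1.0537
c = −½·[z(H) + z(FA)] = −0.5 × (0.2924 + (-1.0537)) = 0.38065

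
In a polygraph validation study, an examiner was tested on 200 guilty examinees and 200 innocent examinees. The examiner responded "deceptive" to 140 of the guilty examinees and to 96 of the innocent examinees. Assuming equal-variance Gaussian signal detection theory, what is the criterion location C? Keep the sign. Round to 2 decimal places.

H = 140/200 = 0.7000
FA = 96/200 = 0.4800
z(H) = z(0.7000) = 0.5244
z(FA) = z(0.4800) = -0.0502
c = −½·[z(H) + z(FA)] = −0.5 × (0.5244 + (-0.0502)) = -0.2371
c < 0: the examiner has a liberal response bias.

C = -0.24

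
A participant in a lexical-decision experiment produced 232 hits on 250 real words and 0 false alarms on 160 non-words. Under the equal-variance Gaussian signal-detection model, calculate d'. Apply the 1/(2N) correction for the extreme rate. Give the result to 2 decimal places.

d' = 4.20

The false-alarm rate is 0/160 = 0, so apply the 1/(2N) correction: FA → 1/(2·160) = 0.00313.
z(H) = z(0.92800) = 1.461
z(FA) = z(0.00313) = -2.734
d' = 1.461 − (-2.734) = 4.195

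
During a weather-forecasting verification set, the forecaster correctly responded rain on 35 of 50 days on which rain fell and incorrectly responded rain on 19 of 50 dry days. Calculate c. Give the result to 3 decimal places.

H = 35/50 = 0.7000
FA = 19/50 = 0.3800
Φ⁻¹(H) = 0.5244
Φ⁻¹(FA) = -0.3055
c = −½·[z(H) + z(FA)] = −0.5 × (0.5244 + (-0.3055)) = -0.10945

c = -0.109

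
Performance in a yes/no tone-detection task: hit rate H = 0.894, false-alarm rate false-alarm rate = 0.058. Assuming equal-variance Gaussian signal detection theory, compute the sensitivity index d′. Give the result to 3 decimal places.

d′ = 2.820

z(0.894) = 1.2481, z(0.058) = -1.5718
d' = z(H) − z(FA) = 1.2481 − (-1.5718) = 2.8199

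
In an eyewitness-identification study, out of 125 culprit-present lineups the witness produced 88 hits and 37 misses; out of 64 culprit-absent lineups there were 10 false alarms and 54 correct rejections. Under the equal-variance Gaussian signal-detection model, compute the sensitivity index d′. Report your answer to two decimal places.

d′ = 1.55

H = 88/125 = 0.7040
FA = 10/64 = 0.1562
Φ⁻¹(H) = Φ⁻¹(0.7040) = 0.536
Φ⁻¹(FA) = Φ⁻¹(0.1562) = -1.010
d' = z(H) − z(FA) = 0.536 − (-1.010) = 1.546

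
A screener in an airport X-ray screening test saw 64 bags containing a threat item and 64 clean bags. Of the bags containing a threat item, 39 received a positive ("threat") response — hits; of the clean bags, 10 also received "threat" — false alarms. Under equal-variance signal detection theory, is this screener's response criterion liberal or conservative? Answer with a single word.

z(H) = 0.278, z(FA) = -1.010
c = −½·(z(H) + z(FA)) = 0.366
c > 0 → conservative criterion (biased toward responding “no”).

conservative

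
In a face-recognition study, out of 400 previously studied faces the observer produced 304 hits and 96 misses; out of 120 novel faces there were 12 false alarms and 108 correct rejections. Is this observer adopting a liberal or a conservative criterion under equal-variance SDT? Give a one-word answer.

conservative

z(H) = 0.706, z(FA) = -1.282
c = −½·(z(H) + z(FA)) = 0.288
c > 0 → conservative criterion (biased toward responding “no”).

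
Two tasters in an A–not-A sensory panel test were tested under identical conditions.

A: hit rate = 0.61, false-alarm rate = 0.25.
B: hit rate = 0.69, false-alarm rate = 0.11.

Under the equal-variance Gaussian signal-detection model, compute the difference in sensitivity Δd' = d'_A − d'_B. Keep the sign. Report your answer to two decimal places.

A: z(0.61) = 0.279, z(0.25) = -0.674, d' = 0.953
B: z(0.69) = 0.496, z(0.11) = -1.227, d' = 1.723
Δd' = d'_A − d'_B = 0.953 − 1.723 = -0.770
B has the higher sensitivity.

Δd' = -0.77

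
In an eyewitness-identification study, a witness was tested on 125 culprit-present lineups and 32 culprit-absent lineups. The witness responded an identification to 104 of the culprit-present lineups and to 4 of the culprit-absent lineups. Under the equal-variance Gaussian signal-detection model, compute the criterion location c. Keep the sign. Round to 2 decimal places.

H = 104/125 = 0.8320
FA = 4/32 = 0.1250
Φ⁻¹(0.8320) = 0.9621, Φ⁻¹(0.1250) = -1.1503
c = −½·[z(H) + z(FA)] = −0.5 × (0.9621 + (-1.1503)) = 0.0941
c > 0: the witness has a conservative response bias.

c = 0.09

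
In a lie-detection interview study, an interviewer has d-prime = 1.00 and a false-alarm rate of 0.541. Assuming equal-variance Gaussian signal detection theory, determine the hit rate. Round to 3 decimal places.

hit rate = 0.865

z(false-alarm rate) = z(0.541) = 0.1030
z(H) = z(FA) + d' = 0.1030 + 1.00 = 1.1030
hit rate = Φ(1.1030) = 0.8650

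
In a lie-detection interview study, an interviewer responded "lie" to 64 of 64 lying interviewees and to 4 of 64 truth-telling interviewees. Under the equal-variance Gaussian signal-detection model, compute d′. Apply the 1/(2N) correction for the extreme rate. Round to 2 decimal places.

d′ = 3.95

The hit rate is 64/64 = 1, so apply the 1/(2N) correction: H → 1 − 1/(2·64) = 0.99219.
z(H) = z(0.99219) = 2.418
z(FA) = z(0.06250) = -1.534
d' = 2.418 − (-1.534) = 3.952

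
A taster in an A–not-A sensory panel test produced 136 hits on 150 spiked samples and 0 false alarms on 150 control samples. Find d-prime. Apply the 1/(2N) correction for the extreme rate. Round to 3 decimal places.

d-prime = 4.034

The false-alarm rate is 0/150 = 0, so apply the 1/(2N) correction: FA → 1/(2·150) = 0.00333.
z(H) = z(0.90667) = 1.3205
z(FA) = z(0.00333) = -2.7134
d' = 1.3205 − (-2.7134) = 4.0339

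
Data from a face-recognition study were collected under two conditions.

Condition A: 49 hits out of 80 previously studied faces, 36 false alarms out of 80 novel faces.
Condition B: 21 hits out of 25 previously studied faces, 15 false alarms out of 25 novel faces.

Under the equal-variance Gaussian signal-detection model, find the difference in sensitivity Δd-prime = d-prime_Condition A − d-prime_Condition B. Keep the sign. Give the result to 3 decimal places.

Condition A: z(0.6125) = 0.2858, z(0.4500) = -0.1257, d' = 0.4115
Condition B: z(0.8400) = 0.9945, z(0.6000) = 0.2533, d' = 0.7412
Δd' = d'_Condition A − d'_Condition B = 0.4115 − 0.7412 = -0.3297
Condition B has the higher sensitivity.

Δd-prime = -0.330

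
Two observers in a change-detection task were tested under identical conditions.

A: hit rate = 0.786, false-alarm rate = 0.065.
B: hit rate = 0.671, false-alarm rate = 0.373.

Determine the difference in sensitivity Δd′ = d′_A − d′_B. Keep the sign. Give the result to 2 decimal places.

A: z(0.786) = 0.793, z(0.065) = -1.514, d' = 2.307
B: z(0.671) = 0.443, z(0.373) = -0.324, d' = 0.767
Δd' = d'_A − d'_B = 2.307 − 0.767 = 1.540
A has the higher sensitivity.

Δd′ = 1.54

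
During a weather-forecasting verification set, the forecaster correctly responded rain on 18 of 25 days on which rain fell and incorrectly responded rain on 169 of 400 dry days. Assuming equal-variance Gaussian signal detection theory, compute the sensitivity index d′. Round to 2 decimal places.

H = 18/25 = 0.7200
FA = 169/400 = 0.4225
z(0.7200) = 0.583, z(0.4225) = -0.196
d' = z(H) − z(FA) = 0.583 − (-0.196) = 0.779

d′ = 0.78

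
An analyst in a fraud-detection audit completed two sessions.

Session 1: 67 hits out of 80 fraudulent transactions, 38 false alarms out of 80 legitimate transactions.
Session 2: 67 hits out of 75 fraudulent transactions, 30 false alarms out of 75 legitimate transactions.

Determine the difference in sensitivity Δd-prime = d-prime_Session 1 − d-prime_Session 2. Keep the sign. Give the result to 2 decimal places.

Session 1: z(0.8375) = 0.984, z(0.4750) = -0.063, d' = 1.047
Session 2: z(0.8933) = 1.244, z(0.4000) = -0.253, d' = 1.497
Δd' = d'_Session 1 − d'_Session 2 = 1.047 − 1.497 = -0.450
Session 2 has the higher sensitivity.

Δd-prime = -0.45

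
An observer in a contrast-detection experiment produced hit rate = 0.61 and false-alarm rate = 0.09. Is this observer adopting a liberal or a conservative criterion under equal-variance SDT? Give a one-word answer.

z(H) = 0.279, z(FA) = -1.341
c = −½·(z(H) + z(FA)) = 0.531
c > 0 → conservative criterion (biased toward responding “no”).

conservative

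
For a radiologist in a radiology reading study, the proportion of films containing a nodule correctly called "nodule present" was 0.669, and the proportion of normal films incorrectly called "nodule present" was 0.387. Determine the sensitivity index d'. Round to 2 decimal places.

d' = 0.72

z(0.669) = 0.437, z(0.387) = -0.287
d' = z(H) − z(FA) = 0.437 − (-0.287) = 0.724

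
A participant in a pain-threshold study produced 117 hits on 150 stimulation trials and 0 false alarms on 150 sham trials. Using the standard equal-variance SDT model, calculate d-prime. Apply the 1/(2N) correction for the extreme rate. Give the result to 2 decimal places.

The false-alarm rate is 0/150 = 0, so apply the 1/(2N) correction: FA → 1/(2·150) = 0.00333.
z(H) = z(0.78000) = 0.772
z(FA) = z(0.00333) = -2.713
d' = 0.772 − (-2.713) = 3.485

d-prime = 3.49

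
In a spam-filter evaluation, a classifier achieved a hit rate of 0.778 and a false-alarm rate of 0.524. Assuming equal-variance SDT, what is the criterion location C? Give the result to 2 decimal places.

C = -0.41

z(0.778) = 0.7655, z(0.524) = 0.0602
c = −½·[z(H) + z(FA)] = −0.5 × (0.7655 + 0.0602) = -0.41285
c < 0: the classifier has a liberal response bias.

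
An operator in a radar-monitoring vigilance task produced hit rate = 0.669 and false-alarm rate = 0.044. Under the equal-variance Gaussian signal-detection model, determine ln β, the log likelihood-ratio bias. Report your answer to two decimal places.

ln β = 1.36

z(H) = 0.437
z(FA) = -1.706
ln β = −½·[z(H)² − z(FA)²] = −0.5 × (0.191 − 2.910) = 1.3595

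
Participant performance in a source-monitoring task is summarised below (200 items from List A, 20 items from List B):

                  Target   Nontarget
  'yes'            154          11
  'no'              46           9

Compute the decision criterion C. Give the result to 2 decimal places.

C = -0.43

H = 154/200 = 0.7700
FA = 11/20 = 0.5500
z(H) = z(0.7700) = 0.739
z(FA) = z(0.5500) = 0.126
c = −½·[z(H) + z(FA)] = −0.5 × (0.739 + 0.126) = -0.4325
c < 0: the participant has a liberal response bias.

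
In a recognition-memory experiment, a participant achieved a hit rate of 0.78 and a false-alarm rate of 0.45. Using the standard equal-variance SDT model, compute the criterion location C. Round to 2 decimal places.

Φ⁻¹(H) = Φ⁻¹(0.78) = 0.7722
Φ⁻¹(FA) = Φ⁻¹(0.45) = -0.1257
c = −½·[z(H) + z(FA)] = −0.5 × (0.7722 + (-0.1257)) = -0.32325
c < 0: the participant has a liberal response bias.

C = -0.32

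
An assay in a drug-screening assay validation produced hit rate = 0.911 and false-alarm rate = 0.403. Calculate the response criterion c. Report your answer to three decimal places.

z(H) = 1.3469
z(FA) = -0.2456
c = −½·[z(H) + z(FA)] = −0.5 × (1.3469 + (-0.2456)) = -0.55065

c = -0.551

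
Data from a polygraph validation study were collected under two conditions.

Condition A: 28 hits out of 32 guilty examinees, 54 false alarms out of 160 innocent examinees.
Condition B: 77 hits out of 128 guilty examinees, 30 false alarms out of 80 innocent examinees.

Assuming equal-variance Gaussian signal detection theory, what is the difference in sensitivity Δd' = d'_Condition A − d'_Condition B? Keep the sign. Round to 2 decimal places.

Condition A: z(0.8750) = 1.150, z(0.3375) = -0.419, d' = 1.569
Condition B: z(0.6016) = 0.257, z(0.3750) = -0.319, d' = 0.576
Δd' = d'_Condition A − d'_Condition B = 1.569 − 0.576 = 0.993
Condition A has the higher sensitivity.

Δd' = 0.99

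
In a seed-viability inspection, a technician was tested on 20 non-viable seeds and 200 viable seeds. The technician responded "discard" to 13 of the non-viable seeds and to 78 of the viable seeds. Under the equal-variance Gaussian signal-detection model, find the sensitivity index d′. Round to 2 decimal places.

H = 13/20 = 0.6500
FA = 78/200 = 0.3900
z(H) = z(0.6500) = 0.3853
z(FA) = z(0.3900) = -0.2793
d' = z(H) − z(FA) = 0.3853 − (-0.2793) = 0.6646

d′ = 0.66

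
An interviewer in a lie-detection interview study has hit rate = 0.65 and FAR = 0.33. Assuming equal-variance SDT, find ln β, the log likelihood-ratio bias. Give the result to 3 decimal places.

ln β = 0.023

z(H) = 0.3853
z(FA) = -0.4399
ln β = −½·[z(H)² − z(FA)²] = −0.5 × (0.1485 − 0.1935) = 0.0225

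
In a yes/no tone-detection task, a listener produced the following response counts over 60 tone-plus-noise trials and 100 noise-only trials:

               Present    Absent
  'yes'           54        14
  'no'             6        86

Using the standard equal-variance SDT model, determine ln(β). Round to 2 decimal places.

H = 54/60 = 0.9000
FA = 14/100 = 0.1400
z(H) = 1.282
z(FA) = -1.080
ln β = −½·[z(H)² − z(FA)²] = −0.5 × (1.644 − 1.166) = -0.239

ln β = -0.24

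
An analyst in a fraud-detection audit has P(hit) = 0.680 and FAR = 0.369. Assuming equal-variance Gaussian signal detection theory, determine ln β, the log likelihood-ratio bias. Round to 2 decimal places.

z(H) = z(0.680) = 0.468
z(FA) = z(0.369) = -0.335
ln β = −½·[z(H)² − z(FA)²] = −0.5 × (0.219 − 0.112) = -0.0535

ln β = -0.05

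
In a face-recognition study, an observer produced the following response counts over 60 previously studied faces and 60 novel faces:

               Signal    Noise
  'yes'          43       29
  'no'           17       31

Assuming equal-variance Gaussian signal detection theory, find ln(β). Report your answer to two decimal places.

ln β = -0.16

H = 43/60 = 0.7167
FA = 29/60 = 0.4833
Φ⁻¹(H) = 0.573
Φ⁻¹(FA) = -0.042
ln β = −½·[z(H)² − z(FA)²] = −0.5 × (0.328 − 0.002) = -0.163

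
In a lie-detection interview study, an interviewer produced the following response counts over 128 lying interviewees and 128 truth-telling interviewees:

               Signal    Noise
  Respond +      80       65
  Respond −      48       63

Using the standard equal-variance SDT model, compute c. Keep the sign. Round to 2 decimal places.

H = 80/128 = 0.6250
FA = 65/128 = 0.5078
z(0.6250) = 0.319, z(0.5078) = 0.020
c = −½·[z(H) + z(FA)] = −0.5 × (0.319 + 0.020) = -0.1695
c < 0: the interviewer has a liberal response bias.

c = -0.17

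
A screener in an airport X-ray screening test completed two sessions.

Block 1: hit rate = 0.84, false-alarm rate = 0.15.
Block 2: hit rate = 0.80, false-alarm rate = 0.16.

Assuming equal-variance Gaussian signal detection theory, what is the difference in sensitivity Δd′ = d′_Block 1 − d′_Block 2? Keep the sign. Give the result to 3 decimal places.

Δd′ = 0.195

Block 1: z(0.84) = 0.9945, z(0.15) = -1.0364, d' = 2.0309
Block 2: z(0.80) = 0.8416, z(0.16) = -0.9945, d' = 1.8361
Δd' = d'_Block 1 − d'_Block 2 = 2.0309 − 1.8361 = 0.1948
Block 1 has the higher sensitivity.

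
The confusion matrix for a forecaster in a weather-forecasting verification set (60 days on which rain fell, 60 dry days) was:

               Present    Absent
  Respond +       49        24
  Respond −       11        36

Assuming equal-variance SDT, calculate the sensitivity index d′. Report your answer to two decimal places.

d′ = 1.16

H = 49/60 = 0.8167
FA = 24/60 = 0.4000
z(H) = 0.9029
z(FA) = -0.2533
d' = z(H) − z(FA) = 0.9029 − (-0.2533) = 1.1562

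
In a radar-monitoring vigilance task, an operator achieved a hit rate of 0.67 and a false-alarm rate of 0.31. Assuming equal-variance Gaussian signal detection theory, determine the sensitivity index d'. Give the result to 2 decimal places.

Φ⁻¹(0.67) = 0.4399, Φ⁻¹(0.31) = -0.4959
d' = z(H) − z(FA) = 0.4399 − (-0.4959) = 0.9358

d' = 0.94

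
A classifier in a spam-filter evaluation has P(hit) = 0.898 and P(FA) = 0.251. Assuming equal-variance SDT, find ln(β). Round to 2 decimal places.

ln β = -0.58

z(H) = z(0.898) = 1.270
z(FA) = z(0.251) = -0.671
ln β = −½·[z(H)² − z(FA)²] = −0.5 × (1.613 − 0.450) = -0.5815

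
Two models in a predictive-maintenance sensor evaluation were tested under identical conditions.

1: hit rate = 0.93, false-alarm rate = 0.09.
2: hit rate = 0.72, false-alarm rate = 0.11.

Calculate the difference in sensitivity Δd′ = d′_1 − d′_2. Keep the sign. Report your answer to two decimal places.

1: z(0.93) = 1.476, z(0.09) = -1.341, d' = 2.817
2: z(0.72) = 0.583, z(0.11) = -1.227, d' = 1.810
Δd' = d'_1 − d'_2 = 2.817 − 1.810 = 1.007
1 has the higher sensitivity.

Δd′ = 1.01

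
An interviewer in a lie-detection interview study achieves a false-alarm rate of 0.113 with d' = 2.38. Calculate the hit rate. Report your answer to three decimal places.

z(false-alarm rate) = z(0.113) = -1.2107
z(H) = z(FA) + d' = -1.2107 + 2.38 = 1.1693
hit rate = Φ(1.1693) = 0.8789

hit rate = 0.879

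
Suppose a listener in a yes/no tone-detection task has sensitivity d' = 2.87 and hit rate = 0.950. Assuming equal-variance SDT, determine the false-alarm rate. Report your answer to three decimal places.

z(hit rate) = z(0.950) = 1.6449
z(FA) = z(H) − d' = 1.6449 − 2.87 = -1.2251
false-alarm rate = Φ(-1.2251) = 0.1103

false-alarm rate = 0.110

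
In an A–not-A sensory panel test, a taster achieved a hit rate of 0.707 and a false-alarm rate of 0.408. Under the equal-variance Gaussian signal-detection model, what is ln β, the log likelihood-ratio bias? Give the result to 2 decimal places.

z(0.707) = 0.545, z(0.408) = -0.233
ln β = −½·[z(H)² − z(FA)²] = −0.5 × (0.297 − 0.054) = -0.1215

ln β = -0.12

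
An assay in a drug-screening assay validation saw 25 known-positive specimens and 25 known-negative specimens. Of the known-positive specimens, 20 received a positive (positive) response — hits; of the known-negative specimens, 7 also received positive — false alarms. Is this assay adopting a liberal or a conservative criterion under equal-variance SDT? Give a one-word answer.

liberal

z(H) = 0.842, z(FA) = -0.583
c = −½·(z(H) + z(FA)) = -0.1295
c < 0 → liberal criterion (biased toward responding “yes”).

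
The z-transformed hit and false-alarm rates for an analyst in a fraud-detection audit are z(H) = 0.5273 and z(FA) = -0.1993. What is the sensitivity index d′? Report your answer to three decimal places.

d′ = 0.727

d' = z(H) − z(FA) = 0.5273 − (-0.1993) = 0.7266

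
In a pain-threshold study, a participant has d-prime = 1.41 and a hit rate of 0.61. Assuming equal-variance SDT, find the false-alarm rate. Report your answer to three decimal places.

z(hit rate) = z(0.61) = 0.2793
z(FA) = z(H) − d' = 0.2793 − 1.41 = -1.1307
false-alarm rate = Φ(-1.1307) = 0.1291

false-alarm rate = 0.129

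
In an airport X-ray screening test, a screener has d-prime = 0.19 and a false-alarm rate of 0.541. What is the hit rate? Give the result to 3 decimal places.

hit rate = 0.615

z(false-alarm rate) = z(0.541) = 0.1030
z(H) = z(FA) + d' = 0.1030 + 0.19 = 0.2930
hit rate = Φ(0.2930) = 0.6152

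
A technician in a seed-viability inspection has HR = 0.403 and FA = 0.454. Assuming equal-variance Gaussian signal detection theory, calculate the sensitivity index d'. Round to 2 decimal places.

Φ⁻¹(H) = -0.246
Φ⁻¹(FA) = -0.116
d' = z(H) − z(FA) = -0.246 − (-0.116) = -0.130

d' = -0.13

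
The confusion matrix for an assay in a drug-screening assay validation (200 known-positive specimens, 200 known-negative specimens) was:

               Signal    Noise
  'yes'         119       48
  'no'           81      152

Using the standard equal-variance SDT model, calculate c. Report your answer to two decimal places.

c = 0.23

H = 119/200 = 0.5950
FA = 48/200 = 0.2400
z(H) = 0.240
z(FA) = -0.706
c = −½·[z(H) + z(FA)] = −0.5 × (0.240 + (-0.706)) = 0.233
c > 0: the assay has a conservative response bias.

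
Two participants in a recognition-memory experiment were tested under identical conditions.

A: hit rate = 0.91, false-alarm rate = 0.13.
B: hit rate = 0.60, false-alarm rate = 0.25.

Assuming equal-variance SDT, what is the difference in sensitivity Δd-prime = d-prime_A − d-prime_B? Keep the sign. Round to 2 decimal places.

A: z(0.91) = 1.341, z(0.13) = -1.126, d' = 2.467
B: z(0.60) = 0.253, z(0.25) = -0.674, d' = 0.927
Δd' = d'_A − d'_B = 2.467 − 0.927 = 1.540
A has the higher sensitivity.

Δd-prime = 1.54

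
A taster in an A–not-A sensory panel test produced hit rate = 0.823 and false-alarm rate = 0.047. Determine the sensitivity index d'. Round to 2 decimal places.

d' = 2.60

z(H) = z(0.823) = 0.927
z(FA) = z(0.047) = -1.675
d' = z(H) − z(FA) = 0.927 − (-1.675) = 2.602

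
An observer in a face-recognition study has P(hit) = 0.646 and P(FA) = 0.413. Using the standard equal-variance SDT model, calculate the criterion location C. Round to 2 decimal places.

C = -0.08

z(H) = z(0.646) = 0.375
z(FA) = z(0.413) = -0.220
c = −½·[z(H) + z(FA)] = −0.5 × (0.375 + (-0.220)) = -0.0775
c < 0: the observer has a liberal response bias.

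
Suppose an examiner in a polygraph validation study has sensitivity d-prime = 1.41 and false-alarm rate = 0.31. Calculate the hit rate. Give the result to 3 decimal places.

hit rate = 0.820

z(false-alarm rate) = z(0.31) = -0.4959
z(H) = z(FA) + d' = -0.4959 + 1.41 = 0.9141
hit rate = Φ(0.9141) = 0.8197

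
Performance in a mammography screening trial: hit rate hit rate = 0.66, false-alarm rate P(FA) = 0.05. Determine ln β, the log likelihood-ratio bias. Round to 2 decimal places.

z(H) = z(0.66) = 0.412
z(FA) = z(0.05) = -1.645
ln β = −½·[z(H)² − z(FA)²] = −0.5 × (0.170 − 2.706) = 1.268

ln β = 1.27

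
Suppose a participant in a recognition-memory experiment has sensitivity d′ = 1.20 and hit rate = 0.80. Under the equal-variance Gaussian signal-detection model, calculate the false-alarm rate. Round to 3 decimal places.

z(hit rate) = z(0.80) = 0.8416
z(FA) = z(H) − d' = 0.8416 − 1.20 = -0.3584
false-alarm rate = Φ(-0.3584) = 0.3600

false-alarm rate = 0.360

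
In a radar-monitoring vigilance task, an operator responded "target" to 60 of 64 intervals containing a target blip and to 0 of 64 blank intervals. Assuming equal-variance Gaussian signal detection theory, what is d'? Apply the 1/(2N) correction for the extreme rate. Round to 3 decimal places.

The false-alarm rate is 0/64 = 0, so apply the 1/(2N) correction: FA → 1/(2·64) = 0.00781.
z(H) = z(0.93750) = 1.5341
z(FA) = z(0.00781) = -2.4177
d' = 1.5341 − (-2.4177) = 3.9518

d' = 3.952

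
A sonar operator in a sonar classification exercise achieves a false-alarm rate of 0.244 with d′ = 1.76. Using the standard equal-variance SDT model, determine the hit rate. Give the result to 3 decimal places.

hit rate = 0.857

z(false-alarm rate) = z(0.244) = -0.6935
z(H) = z(FA) + d' = -0.6935 + 1.76 = 1.0665
hit rate = Φ(1.0665) = 0.8569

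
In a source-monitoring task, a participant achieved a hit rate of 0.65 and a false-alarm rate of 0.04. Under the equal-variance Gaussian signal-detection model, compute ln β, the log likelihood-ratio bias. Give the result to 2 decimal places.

Φ⁻¹(H) = Φ⁻¹(0.65) = 0.385
Φ⁻¹(FA) = Φ⁻¹(0.04) = -1.751
ln β = −½·[z(H)² − z(FA)²] = −0.5 × (0.148 − 3.066) = 1.459

ln β = 1.46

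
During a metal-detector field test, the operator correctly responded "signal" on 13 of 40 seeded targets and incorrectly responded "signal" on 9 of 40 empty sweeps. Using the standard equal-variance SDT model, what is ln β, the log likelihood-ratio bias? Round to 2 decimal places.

H = 13/40 = 0.3250
FA = 9/40 = 0.2250
z(H) = z(0.3250) = -0.454
z(FA) = z(0.2250) = -0.755
ln β = −½·[z(H)² − z(FA)²] = −0.5 × (0.206 − 0.570) = 0.182

ln β = 0.18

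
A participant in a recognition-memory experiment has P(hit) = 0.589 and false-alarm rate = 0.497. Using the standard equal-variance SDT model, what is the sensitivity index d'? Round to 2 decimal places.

d' = 0.23

Φ⁻¹(H) = Φ⁻¹(0.589) = 0.2250
Φ⁻¹(FA) = Φ⁻¹(0.497) = -0.0075
d' = z(H) − z(FA) = 0.2250 − (-0.0075) = 0.2325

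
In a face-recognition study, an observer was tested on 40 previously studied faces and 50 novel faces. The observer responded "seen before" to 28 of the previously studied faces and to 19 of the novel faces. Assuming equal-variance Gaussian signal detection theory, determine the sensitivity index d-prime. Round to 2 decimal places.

d-prime = 0.83

H = 28/40 = 0.7000
FA = 19/50 = 0.3800
Φ⁻¹(0.7000) = 0.524, Φ⁻¹(0.3800) = -0.305
d' = z(H) − z(FA) = 0.524 − (-0.305) = 0.829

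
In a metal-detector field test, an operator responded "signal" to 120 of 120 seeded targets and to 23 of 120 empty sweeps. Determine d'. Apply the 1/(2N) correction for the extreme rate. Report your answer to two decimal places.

d' = 3.51

The hit rate is 120/120 = 1, so apply the 1/(2N) correction: H → 1 − 1/(2·120) = 0.99583.
z(H) = z(0.99583) = 2.638
z(FA) = z(0.19167) = -0.872
d' = 2.638 − (-0.872) = 3.510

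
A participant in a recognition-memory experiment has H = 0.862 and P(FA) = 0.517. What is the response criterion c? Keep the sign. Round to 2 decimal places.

c = -0.57

z(H) = z(0.862) = 1.089
z(FA) = z(0.517) = 0.043
c = −½·[z(H) + z(FA)] = −0.5 × (1.089 + 0.043) = -0.566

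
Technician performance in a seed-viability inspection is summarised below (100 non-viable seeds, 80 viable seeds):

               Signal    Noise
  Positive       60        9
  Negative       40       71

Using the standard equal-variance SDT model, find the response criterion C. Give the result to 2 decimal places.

H = 60/100 = 0.6000
FA = 9/80 = 0.1125
z(H) = 0.253
z(FA) = -1.213
c = −½·[z(H) + z(FA)] = −0.5 × (0.253 + (-1.213)) = 0.480
c > 0: the technician has a conservative response bias.

C = 0.48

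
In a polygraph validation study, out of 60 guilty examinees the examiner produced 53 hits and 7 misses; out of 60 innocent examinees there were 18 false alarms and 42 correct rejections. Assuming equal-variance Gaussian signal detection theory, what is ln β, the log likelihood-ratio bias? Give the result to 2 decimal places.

ln β = -0.57

H = 53/60 = 0.8833
FA = 18/60 = 0.3000
z(H) = z(0.8833) = 1.192
z(FA) = z(0.3000) = -0.524
ln β = −½·[z(H)² − z(FA)²] = −0.5 × (1.421 − 0.275) = -0.573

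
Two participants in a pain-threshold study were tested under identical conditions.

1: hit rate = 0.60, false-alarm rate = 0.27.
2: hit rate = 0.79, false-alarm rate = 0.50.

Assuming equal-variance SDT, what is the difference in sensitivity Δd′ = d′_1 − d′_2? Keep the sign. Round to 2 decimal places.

1: z(0.60) = 0.253, z(0.27) = -0.613, d' = 0.866
2: z(0.79) = 0.806, z(0.50) = 0.000, d' = 0.806
Δd' = d'_1 − d'_2 = 0.866 − 0.806 = 0.060
1 has the higher sensitivity.

Δd′ = 0.06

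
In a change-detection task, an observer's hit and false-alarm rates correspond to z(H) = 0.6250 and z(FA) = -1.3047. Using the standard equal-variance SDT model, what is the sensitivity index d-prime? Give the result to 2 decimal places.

d-prime = 1.93

d' = z(H) − z(FA) = 0.6250 − (-1.3047) = 1.9297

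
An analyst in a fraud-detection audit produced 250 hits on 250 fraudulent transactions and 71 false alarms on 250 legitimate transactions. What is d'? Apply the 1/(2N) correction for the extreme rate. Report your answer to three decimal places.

d' = 3.449

The hit rate is 250/250 = 1, so apply the 1/(2N) correction: H → 1 − 1/(2·250) = 0.99800.
z(H) = z(0.99800) = 2.8782
z(FA) = z(0.28400) = -0.5710
d' = 2.8782 − (-0.5710) = 3.4492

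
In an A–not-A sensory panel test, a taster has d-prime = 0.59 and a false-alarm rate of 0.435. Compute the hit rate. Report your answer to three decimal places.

hit rate = 0.665

z(false-alarm rate) = z(0.435) = -0.1637
z(H) = z(FA) + d' = -0.1637 + 0.59 = 0.4263
hit rate = Φ(0.4263) = 0.6651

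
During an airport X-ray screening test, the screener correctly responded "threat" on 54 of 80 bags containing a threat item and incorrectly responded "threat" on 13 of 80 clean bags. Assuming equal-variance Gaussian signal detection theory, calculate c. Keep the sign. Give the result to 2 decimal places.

c = 0.27

H = 54/80 = 0.6750
FA = 13/80 = 0.1625
z(0.6750) = 0.454, z(0.1625) = -0.984
c = −½·[z(H) + z(FA)] = −0.5 × (0.454 + (-0.984)) = 0.265
c > 0: the screener has a conservative response bias.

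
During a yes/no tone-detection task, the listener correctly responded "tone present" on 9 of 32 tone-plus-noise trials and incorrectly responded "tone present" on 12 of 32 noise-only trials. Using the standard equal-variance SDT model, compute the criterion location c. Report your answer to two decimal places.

c = 0.45

H = 9/32 = 0.2812
FA = 12/32 = 0.3750
z(H) = -0.579
z(FA) = -0.319
c = −½·[z(H) + z(FA)] = −0.5 × (-0.579 + (-0.319)) = 0.449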